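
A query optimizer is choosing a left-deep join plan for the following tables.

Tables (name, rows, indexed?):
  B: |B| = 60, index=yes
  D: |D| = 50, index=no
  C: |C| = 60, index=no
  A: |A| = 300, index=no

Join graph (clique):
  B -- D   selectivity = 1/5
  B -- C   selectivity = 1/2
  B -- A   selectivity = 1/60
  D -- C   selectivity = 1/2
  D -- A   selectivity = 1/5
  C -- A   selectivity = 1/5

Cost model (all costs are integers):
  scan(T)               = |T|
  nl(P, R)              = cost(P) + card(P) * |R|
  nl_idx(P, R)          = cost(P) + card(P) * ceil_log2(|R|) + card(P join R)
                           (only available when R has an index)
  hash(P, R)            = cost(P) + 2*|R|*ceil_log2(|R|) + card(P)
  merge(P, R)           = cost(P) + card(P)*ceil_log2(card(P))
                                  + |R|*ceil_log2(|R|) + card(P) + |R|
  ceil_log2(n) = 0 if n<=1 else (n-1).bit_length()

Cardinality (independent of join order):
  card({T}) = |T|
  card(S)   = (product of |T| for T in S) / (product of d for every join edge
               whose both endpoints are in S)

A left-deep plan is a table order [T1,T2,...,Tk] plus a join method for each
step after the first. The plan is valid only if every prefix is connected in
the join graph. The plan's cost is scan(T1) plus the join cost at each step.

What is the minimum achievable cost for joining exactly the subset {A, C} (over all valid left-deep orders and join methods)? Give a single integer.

1320

Selinger DP over subsets of {A,C}:
  {C}: scan cost=60, card=60
  {A}: scan cost=300, card=300
  {AC}: card=3600; try (C,hash)→1320, (A,merge)→3480, (C,merge)→3720, (A,hash)→5520, (A,nl)→18060, (C,nl)→18300; best=1320 via (C,hash)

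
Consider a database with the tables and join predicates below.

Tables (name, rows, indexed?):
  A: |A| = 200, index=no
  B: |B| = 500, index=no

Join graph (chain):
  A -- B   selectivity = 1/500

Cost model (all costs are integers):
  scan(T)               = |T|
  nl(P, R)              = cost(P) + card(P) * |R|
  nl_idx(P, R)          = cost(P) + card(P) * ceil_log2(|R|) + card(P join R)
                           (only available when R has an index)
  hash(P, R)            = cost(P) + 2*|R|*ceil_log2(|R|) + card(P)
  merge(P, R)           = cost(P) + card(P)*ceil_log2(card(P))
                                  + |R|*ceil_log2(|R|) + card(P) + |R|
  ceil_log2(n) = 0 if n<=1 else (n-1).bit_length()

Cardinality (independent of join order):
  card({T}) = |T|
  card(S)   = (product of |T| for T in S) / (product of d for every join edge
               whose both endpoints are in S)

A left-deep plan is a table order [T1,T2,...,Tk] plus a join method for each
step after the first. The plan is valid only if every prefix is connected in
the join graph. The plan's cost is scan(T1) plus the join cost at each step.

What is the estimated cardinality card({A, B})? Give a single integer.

Tables in S: A(200), B(500)
Edges inside S: A-B(d=500)
numerator = 200 * 500 = 100000
denominator = 500 = 500
card(S) = 100000 / 500 = 200

200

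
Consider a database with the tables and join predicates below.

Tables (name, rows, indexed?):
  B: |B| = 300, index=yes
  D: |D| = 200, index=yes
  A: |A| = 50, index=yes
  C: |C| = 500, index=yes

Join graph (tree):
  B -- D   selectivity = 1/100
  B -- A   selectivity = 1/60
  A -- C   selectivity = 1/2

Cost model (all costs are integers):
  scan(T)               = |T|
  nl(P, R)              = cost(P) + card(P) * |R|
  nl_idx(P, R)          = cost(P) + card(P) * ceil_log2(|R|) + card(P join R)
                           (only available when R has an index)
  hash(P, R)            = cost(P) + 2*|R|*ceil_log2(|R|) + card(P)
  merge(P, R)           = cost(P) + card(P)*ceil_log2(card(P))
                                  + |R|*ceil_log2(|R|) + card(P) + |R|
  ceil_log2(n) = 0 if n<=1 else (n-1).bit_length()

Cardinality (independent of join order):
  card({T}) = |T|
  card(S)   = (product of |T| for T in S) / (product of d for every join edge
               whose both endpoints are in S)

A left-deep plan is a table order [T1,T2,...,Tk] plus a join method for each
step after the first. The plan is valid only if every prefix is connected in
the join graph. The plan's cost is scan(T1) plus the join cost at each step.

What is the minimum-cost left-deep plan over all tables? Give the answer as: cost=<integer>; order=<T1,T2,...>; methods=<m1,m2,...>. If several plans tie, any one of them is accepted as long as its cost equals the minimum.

Selinger DP (subsets sized 1..n):
  {B}: scan cost=300, card=300
  {D}: scan cost=200, card=200
  {A}: scan cost=50, card=50
  {C}: scan cost=500, card=500
  {BD}: card=600; try (B,nl_idx)→2600, (D,nl_idx)→3300, (D,hash)→3800, (B,merge)→5000, (D,merge)→5100, (B,hash)→5800 …(+2); best=2600 via (B,nl_idx)
  {AB}: card=250; try (B,nl_idx)→750, (A,hash)→1200, (A,nl_idx)→2350, (B,merge)→3400, (A,merge)→3650, (B,hash)→5500 …(+2); best=750 via (B,nl_idx)
  {AC}: card=12500; try (A,hash)→1600, (C,merge)→5400, (A,merge)→5850, (C,hash)→9100, (C,nl_idx)→13000, (A,nl_idx)→16000 …(+2); best=1600 via (A,hash)
  {ABD}: card=500; try (D,nl_idx)→3250, (A,hash)→3800, (D,hash)→4200, (D,merge)→4800, (A,nl_idx)→6700, (A,merge)→9550 …(+2); best=3250 via (D,nl_idx)
  {ABC}: card=62500; try (C,merge)→8000, (C,hash)→10000, (B,hash)→19500, (C,nl_idx)→65500, (C,nl)→125750, (B,nl_idx)→176600 …(+2); best=8000 via (C,merge)
  {ABCD}: card=125000; try (C,hash)→12750, (C,merge)→13250, (D,hash)→73700, (C,nl_idx)→132750, (C,nl)→253250, (D,nl_idx)→633000 …(+2); best=12750 via (C,hash)

cost=12750; order=A,B,D,C; methods=nl_idx,nl_idx,hash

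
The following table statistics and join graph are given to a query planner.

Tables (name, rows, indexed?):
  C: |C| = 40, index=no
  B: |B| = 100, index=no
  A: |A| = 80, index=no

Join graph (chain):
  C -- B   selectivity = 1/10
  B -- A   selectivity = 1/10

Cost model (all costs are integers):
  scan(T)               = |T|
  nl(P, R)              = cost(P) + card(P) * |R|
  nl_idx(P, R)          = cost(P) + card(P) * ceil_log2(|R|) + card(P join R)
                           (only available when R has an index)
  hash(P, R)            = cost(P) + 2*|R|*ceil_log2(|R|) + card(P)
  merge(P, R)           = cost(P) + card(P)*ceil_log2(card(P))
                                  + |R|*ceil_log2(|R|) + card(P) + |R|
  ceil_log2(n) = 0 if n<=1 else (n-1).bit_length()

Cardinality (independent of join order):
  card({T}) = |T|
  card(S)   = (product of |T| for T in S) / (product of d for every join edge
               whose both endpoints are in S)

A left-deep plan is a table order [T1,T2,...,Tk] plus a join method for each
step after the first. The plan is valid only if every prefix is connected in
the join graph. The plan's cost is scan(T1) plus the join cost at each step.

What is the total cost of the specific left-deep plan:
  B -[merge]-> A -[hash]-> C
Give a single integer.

2820

step 1: scan B: cost=100, card=100
step 2: join A via merge
    card(P join A) = 100*80/(10) = 800
    cost = 100 + 100*7 + 80*7 + 100 + 80 = 1540
step 3: join C via hash
    card(P join C) = 800*40/(10) = 3200
    cost = 1540 + 2*40*6 + 800 = 2820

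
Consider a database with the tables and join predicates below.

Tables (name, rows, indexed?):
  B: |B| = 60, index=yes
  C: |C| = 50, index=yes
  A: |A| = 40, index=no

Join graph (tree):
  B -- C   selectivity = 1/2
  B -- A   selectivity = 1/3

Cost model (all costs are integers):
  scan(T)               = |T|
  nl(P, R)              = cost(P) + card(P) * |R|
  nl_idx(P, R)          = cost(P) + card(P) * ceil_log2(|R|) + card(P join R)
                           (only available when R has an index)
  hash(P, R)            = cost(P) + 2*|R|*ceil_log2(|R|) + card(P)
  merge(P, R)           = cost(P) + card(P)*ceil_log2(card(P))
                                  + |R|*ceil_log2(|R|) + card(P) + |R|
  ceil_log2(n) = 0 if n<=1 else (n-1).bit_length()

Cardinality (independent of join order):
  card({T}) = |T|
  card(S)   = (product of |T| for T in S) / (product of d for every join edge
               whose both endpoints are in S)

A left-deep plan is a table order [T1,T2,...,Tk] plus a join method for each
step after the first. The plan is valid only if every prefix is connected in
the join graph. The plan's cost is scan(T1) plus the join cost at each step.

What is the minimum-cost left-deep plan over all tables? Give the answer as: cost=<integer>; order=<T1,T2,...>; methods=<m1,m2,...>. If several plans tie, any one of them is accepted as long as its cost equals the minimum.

Selinger DP (subsets sized 1..n):
  {B}: scan cost=60, card=60
  {C}: scan cost=50, card=50
  {A}: scan cost=40, card=40
  {BC}: card=1500; try (C,hash)→720, (B,hash)→820, (B,merge)→820, (C,merge)→830, (B,nl_idx)→1850, (C,nl_idx)→1920 …(+2); best=720 via (C,hash)
  {AB}: card=800; try (A,hash)→600, (B,merge)→740, (A,merge)→760, (B,hash)→800, (B,nl_idx)→1080, (B,nl)→2440 …(+1); best=600 via (A,hash)
  {ABC}: card=20000; try (C,hash)→2000, (A,hash)→2700, (C,merge)→9750, (A,merge)→19000, (C,nl_idx)→25400, (C,nl)→40600 …(+1); best=2000 via (C,hash)

cost=2000; order=B,A,C; methods=hash,hash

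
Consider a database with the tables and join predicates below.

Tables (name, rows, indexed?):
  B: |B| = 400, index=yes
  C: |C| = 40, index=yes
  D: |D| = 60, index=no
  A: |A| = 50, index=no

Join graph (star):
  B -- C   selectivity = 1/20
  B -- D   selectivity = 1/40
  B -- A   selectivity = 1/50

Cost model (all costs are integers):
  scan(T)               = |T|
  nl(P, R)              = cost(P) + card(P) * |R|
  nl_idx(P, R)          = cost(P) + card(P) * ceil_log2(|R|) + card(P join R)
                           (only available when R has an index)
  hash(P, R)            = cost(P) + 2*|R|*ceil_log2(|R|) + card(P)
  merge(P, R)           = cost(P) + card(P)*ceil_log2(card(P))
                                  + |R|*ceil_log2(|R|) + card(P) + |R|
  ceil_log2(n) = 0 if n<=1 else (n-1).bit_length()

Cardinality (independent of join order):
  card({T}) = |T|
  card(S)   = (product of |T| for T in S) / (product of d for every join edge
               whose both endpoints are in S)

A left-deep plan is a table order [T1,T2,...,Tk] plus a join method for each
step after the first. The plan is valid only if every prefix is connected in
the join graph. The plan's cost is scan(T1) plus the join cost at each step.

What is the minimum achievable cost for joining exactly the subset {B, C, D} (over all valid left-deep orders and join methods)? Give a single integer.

2280

Selinger DP over subsets of {B,C,D}:
  {B}: scan cost=400, card=400
  {C}: scan cost=40, card=40
  {D}: scan cost=60, card=60
  {BC}: card=800; try (B,nl_idx)→1200, (C,hash)→1280, (C,nl_idx)→3600, (B,merge)→4320, (C,merge)→4680, (B,hash)→7280 …(+2); best=1200 via (B,nl_idx)
  {BD}: card=600; try (B,nl_idx)→1200, (D,hash)→1520, (B,merge)→4480, (D,merge)→4820, (B,hash)→7320, (B,nl)→24060 …(+1); best=1200 via (B,nl_idx)
  {BCD}: card=1200; try (C,hash)→2280, (D,hash)→2720, (C,nl_idx)→6000, (C,merge)→8080, (D,merge)→10420, (C,nl)→25200 …(+1); best=2280 via (C,hash)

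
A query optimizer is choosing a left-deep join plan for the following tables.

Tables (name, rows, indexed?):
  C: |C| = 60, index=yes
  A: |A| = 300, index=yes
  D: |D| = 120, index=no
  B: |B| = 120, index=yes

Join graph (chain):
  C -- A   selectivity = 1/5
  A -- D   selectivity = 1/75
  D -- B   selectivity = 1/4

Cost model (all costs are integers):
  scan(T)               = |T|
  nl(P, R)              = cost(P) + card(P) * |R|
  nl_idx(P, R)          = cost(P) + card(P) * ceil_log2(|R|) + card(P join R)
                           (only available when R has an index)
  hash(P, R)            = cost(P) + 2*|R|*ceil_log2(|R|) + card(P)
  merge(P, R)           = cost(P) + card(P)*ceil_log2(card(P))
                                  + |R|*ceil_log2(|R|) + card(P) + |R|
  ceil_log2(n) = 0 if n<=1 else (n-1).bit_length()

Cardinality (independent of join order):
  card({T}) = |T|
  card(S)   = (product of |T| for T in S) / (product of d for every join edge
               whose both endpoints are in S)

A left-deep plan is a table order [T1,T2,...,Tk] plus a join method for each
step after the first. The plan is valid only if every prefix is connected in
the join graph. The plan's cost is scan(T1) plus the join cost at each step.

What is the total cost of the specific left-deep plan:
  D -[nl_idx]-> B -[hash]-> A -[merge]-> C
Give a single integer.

step 1: scan D: cost=120, card=120
step 2: join B via nl_idx
    card(P join B) = 120*120/(4) = 3600
    cost = 120 + 120*7 + 3600 = 4560
step 3: join A via hash
    card(P join A) = 3600*300/(75) = 14400
    cost = 4560 + 2*300*9 + 3600 = 13560
step 4: join C via merge
    card(P join C) = 14400*60/(5) = 172800
    cost = 13560 + 14400*14 + 60*6 + 14400 + 60 = 229980

229980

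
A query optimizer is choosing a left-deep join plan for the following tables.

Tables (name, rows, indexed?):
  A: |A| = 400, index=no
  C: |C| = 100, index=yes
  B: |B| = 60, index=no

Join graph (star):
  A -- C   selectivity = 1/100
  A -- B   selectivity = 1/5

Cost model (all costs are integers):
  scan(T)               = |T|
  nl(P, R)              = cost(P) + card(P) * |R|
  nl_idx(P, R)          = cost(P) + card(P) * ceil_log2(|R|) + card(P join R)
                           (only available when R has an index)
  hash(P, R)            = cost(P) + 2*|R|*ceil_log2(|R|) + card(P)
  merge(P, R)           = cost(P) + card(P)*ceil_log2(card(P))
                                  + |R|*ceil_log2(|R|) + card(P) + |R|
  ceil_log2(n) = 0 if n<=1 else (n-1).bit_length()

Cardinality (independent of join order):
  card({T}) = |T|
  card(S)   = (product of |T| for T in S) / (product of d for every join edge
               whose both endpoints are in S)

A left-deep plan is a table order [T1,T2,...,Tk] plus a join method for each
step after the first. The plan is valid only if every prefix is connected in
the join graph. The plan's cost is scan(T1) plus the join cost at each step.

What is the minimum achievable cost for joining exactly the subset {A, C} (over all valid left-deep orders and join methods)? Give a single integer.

Selinger DP over subsets of {A,C}:
  {A}: scan cost=400, card=400
  {C}: scan cost=100, card=100
  {AC}: card=400; try (C,hash)→2200, (C,nl_idx)→3600, (A,merge)→4900, (C,merge)→5200, (A,hash)→7400, (A,nl)→40100 …(+1); best=2200 via (C,hash)

2200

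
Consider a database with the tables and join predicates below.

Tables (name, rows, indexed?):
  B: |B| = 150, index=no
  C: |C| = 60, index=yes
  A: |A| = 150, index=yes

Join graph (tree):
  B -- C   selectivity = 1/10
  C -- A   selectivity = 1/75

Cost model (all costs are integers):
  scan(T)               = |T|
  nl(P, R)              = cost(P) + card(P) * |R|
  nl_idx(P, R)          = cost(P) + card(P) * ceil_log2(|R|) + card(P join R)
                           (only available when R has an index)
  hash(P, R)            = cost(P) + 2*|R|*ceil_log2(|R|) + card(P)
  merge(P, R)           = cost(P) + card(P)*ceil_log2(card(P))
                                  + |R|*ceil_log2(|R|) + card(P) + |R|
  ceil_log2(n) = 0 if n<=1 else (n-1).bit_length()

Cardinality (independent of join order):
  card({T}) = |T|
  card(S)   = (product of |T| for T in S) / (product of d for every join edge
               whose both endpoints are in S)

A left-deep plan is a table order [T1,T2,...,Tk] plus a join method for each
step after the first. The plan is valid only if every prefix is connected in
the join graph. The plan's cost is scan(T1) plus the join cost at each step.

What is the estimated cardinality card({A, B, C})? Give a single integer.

1800

Tables in S: A(150), B(150), C(60)
Edges inside S: B-C(d=10), C-A(d=75)
numerator = 150 * 150 * 60 = 1350000
denominator = 10 * 75 = 750
card(S) = 1350000 / 750 = 1800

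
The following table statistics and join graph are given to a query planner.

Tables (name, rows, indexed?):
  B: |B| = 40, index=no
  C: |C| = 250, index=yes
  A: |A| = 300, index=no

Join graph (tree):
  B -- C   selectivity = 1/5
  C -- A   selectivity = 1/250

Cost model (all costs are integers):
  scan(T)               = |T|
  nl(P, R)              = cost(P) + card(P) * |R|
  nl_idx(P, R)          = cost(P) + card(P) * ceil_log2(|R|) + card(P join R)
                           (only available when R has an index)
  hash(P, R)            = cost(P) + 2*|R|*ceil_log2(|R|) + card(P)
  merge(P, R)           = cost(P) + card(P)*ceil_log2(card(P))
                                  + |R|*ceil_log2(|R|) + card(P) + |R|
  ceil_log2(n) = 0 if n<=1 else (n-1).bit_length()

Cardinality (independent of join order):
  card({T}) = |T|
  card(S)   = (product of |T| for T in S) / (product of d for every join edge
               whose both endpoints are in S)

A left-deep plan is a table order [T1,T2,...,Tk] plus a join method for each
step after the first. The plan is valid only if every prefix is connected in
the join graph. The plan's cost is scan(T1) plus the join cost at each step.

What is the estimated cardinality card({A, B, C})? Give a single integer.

2400

Tables in S: A(300), B(40), C(250)
Edges inside S: B-C(d=5), C-A(d=250)
numerator = 300 * 40 * 250 = 3000000
denominator = 5 * 250 = 1250
card(S) = 3000000 / 1250 = 2400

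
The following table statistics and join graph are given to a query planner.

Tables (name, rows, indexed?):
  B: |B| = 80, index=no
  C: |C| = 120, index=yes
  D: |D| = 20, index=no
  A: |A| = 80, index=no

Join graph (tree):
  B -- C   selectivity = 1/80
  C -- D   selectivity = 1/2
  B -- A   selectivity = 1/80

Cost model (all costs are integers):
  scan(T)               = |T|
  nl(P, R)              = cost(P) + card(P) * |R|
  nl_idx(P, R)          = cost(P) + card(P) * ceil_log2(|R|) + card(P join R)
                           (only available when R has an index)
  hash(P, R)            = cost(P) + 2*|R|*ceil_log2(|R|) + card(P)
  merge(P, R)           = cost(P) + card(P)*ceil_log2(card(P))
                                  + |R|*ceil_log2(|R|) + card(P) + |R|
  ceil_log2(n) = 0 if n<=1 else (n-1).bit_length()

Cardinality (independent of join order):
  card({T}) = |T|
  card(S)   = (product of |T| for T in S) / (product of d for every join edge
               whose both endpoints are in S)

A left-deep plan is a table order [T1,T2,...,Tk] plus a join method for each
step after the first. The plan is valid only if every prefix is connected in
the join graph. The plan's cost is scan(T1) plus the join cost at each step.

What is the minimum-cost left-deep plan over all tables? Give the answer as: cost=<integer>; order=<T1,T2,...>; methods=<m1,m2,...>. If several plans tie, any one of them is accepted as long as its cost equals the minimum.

cost=2280; order=A,B,C,D; methods=hash,nl_idx,hash

Selinger DP (subsets sized 1..n):
  {B}: scan cost=80, card=80
  {C}: scan cost=120, card=120
  {D}: scan cost=20, card=20
  {A}: scan cost=80, card=80
  {BC}: card=120; try (C,nl_idx)→760, (B,hash)→1360, (C,merge)→1680, (B,merge)→1720, (C,hash)→1840, (C,nl)→9680 …(+1); best=760 via (C,nl_idx)
  {AB}: card=80; try (B,hash)→1280, (A,hash)→1280, (B,merge)→1360, (A,merge)→1360, (B,nl)→6480, (A,nl)→6480; best=1280 via (B,hash)
  {CD}: card=1200; try (D,hash)→440, (C,merge)→1100, (D,merge)→1200, (C,nl_idx)→1360, (C,hash)→1720, (C,nl)→2420 …(+1); best=440 via (D,hash)
  {BCD}: card=1200; try (D,hash)→1080, (D,merge)→1840, (B,hash)→2760, (D,nl)→3160, (B,merge)→15480, (B,nl)→96440; best=1080 via (D,hash)
  {ABC}: card=120; try (C,nl_idx)→1960, (A,hash)→2000, (A,merge)→2360, (C,merge)→2880, (C,hash)→3040, (A,nl)→10360 …(+1); best=1960 via (C,nl_idx)
  {ABCD}: card=1200; try (D,hash)→2280, (D,merge)→3040, (A,hash)→3400, (D,nl)→4360, (A,merge)→16120, (A,nl)→97080; best=2280 via (D,hash)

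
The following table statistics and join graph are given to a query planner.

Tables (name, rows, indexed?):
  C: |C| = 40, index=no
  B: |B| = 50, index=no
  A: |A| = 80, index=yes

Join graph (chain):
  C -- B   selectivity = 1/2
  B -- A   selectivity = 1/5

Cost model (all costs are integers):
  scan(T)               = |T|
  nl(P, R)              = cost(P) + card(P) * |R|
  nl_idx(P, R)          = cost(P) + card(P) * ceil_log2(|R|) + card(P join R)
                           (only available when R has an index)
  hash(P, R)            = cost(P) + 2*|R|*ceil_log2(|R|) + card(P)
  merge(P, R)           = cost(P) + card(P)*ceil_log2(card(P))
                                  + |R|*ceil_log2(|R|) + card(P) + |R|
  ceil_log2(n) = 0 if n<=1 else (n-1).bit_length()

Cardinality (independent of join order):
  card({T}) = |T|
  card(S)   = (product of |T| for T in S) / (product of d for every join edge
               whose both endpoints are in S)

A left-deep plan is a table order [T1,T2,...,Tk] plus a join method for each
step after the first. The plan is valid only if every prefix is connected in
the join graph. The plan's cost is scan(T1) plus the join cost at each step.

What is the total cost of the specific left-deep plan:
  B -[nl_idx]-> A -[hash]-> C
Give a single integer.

2480

step 1: scan B: cost=50, card=50
step 2: join A via nl_idx
    card(P join A) = 50*80/(5) = 800
    cost = 50 + 50*7 + 800 = 1200
step 3: join C via hash
    card(P join C) = 800*40/(2) = 16000
    cost = 1200 + 2*40*6 + 800 = 2480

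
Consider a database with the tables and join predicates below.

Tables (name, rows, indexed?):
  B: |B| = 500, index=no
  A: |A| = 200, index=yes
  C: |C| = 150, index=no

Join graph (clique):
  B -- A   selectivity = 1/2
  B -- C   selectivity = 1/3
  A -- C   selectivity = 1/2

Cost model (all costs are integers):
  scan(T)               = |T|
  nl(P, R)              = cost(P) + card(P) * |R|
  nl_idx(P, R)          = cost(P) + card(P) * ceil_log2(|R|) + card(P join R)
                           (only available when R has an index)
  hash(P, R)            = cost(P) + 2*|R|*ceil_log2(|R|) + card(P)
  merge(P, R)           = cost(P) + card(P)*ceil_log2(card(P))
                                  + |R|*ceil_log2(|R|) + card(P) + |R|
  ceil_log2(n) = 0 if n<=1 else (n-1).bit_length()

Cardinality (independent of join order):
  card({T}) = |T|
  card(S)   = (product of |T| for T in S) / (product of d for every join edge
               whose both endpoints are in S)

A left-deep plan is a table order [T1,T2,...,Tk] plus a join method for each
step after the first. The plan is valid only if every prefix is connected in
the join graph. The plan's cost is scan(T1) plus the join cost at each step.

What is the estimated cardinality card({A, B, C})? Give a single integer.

1250000

Tables in S: A(200), B(500), C(150)
Edges inside S: B-A(d=2), B-C(d=3), A-C(d=2)
numerator = 200 * 500 * 150 = 15000000
denominator = 2 * 3 * 2 = 12
card(S) = 15000000 / 12 = 1250000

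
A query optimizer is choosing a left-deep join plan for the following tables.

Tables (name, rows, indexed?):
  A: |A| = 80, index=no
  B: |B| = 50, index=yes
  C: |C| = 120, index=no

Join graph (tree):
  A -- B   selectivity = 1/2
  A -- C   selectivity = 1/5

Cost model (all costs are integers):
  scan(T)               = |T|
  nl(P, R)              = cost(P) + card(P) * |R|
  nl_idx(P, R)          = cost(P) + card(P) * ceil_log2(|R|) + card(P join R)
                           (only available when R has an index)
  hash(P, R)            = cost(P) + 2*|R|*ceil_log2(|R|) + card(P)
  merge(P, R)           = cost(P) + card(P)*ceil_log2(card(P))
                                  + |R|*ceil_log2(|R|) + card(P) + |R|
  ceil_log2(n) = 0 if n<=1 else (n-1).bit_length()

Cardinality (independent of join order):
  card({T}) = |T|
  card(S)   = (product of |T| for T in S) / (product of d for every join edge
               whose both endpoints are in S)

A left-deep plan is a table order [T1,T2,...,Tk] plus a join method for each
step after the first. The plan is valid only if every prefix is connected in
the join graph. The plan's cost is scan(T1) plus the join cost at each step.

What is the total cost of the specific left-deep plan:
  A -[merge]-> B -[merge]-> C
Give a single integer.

step 1: scan A: cost=80, card=80
step 2: join B via merge
    card(P join B) = 80*50/(2) = 2000
    cost = 80 + 80*7 + 50*6 + 80 + 50 = 1070
step 3: join C via merge
    card(P join C) = 2000*120/(5) = 48000
    cost = 1070 + 2000*11 + 120*7 + 2000 + 120 = 26030

26030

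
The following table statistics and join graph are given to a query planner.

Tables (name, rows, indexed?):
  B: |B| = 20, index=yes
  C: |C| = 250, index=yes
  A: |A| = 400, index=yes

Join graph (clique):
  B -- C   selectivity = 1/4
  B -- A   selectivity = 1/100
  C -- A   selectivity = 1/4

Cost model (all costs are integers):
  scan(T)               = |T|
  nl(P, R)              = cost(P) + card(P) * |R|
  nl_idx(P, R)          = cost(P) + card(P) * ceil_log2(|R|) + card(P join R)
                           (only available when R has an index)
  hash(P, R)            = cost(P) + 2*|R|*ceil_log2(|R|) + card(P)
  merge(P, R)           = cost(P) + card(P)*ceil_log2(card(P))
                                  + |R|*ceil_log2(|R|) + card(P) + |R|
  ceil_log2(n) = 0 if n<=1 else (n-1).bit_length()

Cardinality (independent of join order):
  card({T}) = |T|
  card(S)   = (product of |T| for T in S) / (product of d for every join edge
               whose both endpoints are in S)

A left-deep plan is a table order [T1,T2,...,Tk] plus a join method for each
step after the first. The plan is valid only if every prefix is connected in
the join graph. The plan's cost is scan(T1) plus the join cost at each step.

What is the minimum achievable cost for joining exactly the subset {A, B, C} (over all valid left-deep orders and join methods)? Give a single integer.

2170

Selinger DP over subsets of {A,B,C}:
  {B}: scan cost=20, card=20
  {C}: scan cost=250, card=250
  {A}: scan cost=400, card=400
  {BC}: card=1250; try (B,hash)→700, (C,nl_idx)→1430, (C,merge)→2390, (B,merge)→2620, (B,nl_idx)→2750, (C,hash)→4040 …(+2); best=700 via (B,hash)
  {AB}: card=80; try (A,nl_idx)→280, (B,hash)→1000, (B,nl_idx)→2480, (A,merge)→4140, (B,merge)→4520, (A,hash)→7240 …(+2); best=280 via (A,nl_idx)
  {AC}: card=25000; try (C,hash)→4800, (A,merge)→6500, (C,merge)→6650, (A,hash)→7700, (A,nl_idx)→27500, (C,nl_idx)→28600 …(+2); best=4800 via (C,hash)
  {ABC}: card=1250; try (C,nl_idx)→2170, (C,merge)→3170, (C,hash)→4360, (A,hash)→9150, (A,nl_idx)→13200, (A,merge)→19700 …(+6); best=2170 via (C,nl_idx)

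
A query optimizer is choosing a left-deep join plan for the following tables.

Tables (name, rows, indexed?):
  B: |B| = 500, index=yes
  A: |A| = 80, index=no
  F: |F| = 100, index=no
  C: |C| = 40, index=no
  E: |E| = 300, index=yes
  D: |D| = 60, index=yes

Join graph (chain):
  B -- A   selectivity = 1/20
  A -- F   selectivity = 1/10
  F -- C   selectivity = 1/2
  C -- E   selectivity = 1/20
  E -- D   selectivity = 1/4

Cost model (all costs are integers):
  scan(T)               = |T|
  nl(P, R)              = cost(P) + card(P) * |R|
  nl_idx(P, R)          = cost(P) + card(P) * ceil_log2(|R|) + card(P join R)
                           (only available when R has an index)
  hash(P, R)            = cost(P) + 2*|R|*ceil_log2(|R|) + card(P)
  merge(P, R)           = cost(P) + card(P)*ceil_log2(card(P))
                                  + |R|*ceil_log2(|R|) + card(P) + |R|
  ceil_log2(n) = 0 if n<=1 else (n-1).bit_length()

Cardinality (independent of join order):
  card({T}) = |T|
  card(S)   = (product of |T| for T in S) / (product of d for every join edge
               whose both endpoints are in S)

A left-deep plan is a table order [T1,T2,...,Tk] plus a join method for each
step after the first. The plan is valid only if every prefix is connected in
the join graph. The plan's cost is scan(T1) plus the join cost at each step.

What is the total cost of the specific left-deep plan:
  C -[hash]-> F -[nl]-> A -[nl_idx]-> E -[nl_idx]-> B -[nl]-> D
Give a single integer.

368705480

step 1: scan C: cost=40, card=40
step 2: join F via hash
    card(P join F) = 40*100/(2) = 2000
    cost = 40 + 2*100*7 + 40 = 1480
step 3: join A via nl
    card(P join A) = 2000*80/(10) = 16000
    cost = 1480 + 2000*80 = 161480
step 4: join E via nl_idx
    card(P join E) = 16000*300/(20) = 240000
    cost = 161480 + 16000*9 + 240000 = 545480
step 5: join B via nl_idx
    card(P join B) = 240000*500/(20) = 6000000
    cost = 545480 + 240000*9 + 6000000 = 8705480
step 6: join D via nl
    card(P join D) = 6000000*60/(4) = 90000000
    cost = 8705480 + 6000000*60 = 368705480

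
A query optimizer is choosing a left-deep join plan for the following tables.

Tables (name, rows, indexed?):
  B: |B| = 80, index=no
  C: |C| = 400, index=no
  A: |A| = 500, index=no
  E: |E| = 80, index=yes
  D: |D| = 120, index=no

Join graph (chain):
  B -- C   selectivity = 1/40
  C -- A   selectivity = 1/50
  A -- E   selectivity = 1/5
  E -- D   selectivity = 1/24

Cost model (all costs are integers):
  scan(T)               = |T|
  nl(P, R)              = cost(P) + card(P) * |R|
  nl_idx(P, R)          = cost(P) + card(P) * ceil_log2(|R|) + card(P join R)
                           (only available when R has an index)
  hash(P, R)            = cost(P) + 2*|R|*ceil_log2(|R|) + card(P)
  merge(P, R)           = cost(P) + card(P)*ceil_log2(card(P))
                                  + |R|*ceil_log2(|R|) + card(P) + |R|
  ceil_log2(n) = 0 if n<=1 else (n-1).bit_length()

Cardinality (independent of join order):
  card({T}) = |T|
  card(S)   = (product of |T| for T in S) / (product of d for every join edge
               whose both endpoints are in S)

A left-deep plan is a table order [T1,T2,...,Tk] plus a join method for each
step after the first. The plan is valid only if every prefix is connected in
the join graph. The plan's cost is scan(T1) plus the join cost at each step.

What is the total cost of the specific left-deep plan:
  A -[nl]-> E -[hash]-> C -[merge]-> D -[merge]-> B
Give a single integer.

7545300

step 1: scan A: cost=500, card=500
step 2: join E via nl
    card(P join E) = 500*80/(5) = 8000
    cost = 500 + 500*80 = 40500
step 3: join C via hash
    card(P join C) = 8000*400/(50) = 64000
    cost = 40500 + 2*400*9 + 8000 = 55700
step 4: join D via merge
    card(P join D) = 64000*120/(24) = 320000
    cost = 55700 + 64000*16 + 120*7 + 64000 + 120 = 1144660
step 5: join B via merge
    card(P join B) = 320000*80/(40) = 640000
    cost = 1144660 + 320000*19 + 80*7 + 320000 + 80 = 7545300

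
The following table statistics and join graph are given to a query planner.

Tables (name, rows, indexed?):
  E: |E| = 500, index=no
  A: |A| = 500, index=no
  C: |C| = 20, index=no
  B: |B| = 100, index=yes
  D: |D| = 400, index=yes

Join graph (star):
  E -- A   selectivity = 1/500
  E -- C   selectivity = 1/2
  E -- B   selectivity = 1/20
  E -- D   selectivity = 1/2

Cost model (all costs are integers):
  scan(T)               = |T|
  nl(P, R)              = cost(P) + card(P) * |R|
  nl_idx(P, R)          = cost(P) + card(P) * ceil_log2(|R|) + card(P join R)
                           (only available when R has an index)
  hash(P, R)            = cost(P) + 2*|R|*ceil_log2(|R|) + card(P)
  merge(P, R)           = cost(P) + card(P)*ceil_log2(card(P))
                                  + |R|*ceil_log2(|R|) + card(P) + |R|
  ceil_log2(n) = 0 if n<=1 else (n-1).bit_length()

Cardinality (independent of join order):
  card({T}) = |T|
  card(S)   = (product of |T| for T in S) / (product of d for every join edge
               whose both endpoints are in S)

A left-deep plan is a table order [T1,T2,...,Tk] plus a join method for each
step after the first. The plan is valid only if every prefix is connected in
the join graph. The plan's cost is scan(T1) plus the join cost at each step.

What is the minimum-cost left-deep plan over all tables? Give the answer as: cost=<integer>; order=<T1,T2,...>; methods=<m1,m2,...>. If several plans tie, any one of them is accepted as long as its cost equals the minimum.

cost=46800; order=A,E,B,C,D; methods=hash,hash,hash,hash

Selinger DP (subsets sized 1..n):
  {E}: scan cost=500, card=500
  {A}: scan cost=500, card=500
  {C}: scan cost=20, card=20
  {B}: scan cost=100, card=100
  {D}: scan cost=400, card=400
  {AE}: card=500; try (E,hash)→10000, (A,hash)→10000, (E,merge)→10500, (A,merge)→10500, (E,nl)→250500, (A,nl)→250500; best=10000 via (E,hash)
  {CE}: card=5000; try (C,hash)→1200, (E,merge)→5140, (C,merge)→5620, (E,hash)→9040, (E,nl)→10020, (C,nl)→10500; best=1200 via (C,hash)
  {BE}: card=2500; try (B,hash)→2400, (E,merge)→5900, (B,merge)→6300, (B,nl_idx)→6500, (E,hash)→9200, (E,nl)→50100 …(+1); best=2400 via (B,hash)
  {DE}: card=100000; try (D,hash)→8200, (E,merge)→9400, (D,merge)→9500, (E,hash)→9800, (D,nl_idx)→105000, (E,nl)→200400 …(+1); best=8200 via (D,hash)
  {ACE}: card=5000; try (C,hash)→10700, (C,merge)→15120, (A,hash)→15200, (C,nl)→20000, (A,merge)→76200, (A,nl)→2501200; best=10700 via (C,hash)
  {ABE}: card=2500; try (B,hash)→11900, (A,hash)→13900, (B,merge)→15800, (B,nl_idx)→16000, (A,merge)→39900, (B,nl)→60000 …(+1); best=11900 via (B,hash)
  {ADE}: card=100000; try (D,hash)→17700, (D,merge)→19000, (D,nl_idx)→114500, (A,hash)→117200, (D,nl)→210000, (A,merge)→1813200 …(+1); best=17700 via (D,hash)
  {BCE}: card=25000; try (C,hash)→5100, (B,hash)→7600, (C,merge)→35020, (C,nl)→52400, (B,nl_idx)→61200, (B,merge)→72000 …(+1); best=5100 via (C,hash)
  {CDE}: card=1000000; try (D,hash)→13400, (D,merge)→75200, (C,hash)→108400, (D,nl_idx)→1046200, (C,merge)→1808320, (D,nl)→2001200 …(+1); best=13400 via (D,hash)
  {BDE}: card=500000; try (D,hash)→12100, (D,merge)→38900, (B,hash)→109600, (D,nl_idx)→524900, (D,nl)→1002400, (B,nl_idx)→1208200 …(+2); best=12100 via (D,hash)
  {ABCE}: card=25000; try (C,hash)→14600, (B,hash)→17100, (A,hash)→39100, (C,merge)→44520, (C,nl)→61900, (B,nl_idx)→70700 …(+4); best=14600 via (C,hash)
  {ACDE}: card=1000000; try (D,hash)→22900, (D,merge)→84700, (C,hash)→117900, (A,hash)→1022400, (D,nl_idx)→1055700, (C,merge)→1817820 …(+4); best=22900 via (D,hash)
  {ABDE}: card=500000; try (D,hash)→21600, (D,merge)→48400, (B,hash)→119100, (A,hash)→521100, (D,nl_idx)→534400, (D,nl)→1011900 …(+5); best=21600 via (D,hash)
  {BCDE}: card=5000000; try (D,hash)→37300, (D,merge)→409100, (C,hash)→512300, (B,hash)→1014800, (D,nl_idx)→5230100, (D,nl)→10005100 …(+5); best=37300 via (D,hash)
  {ABCDE}: card=5000000; try (D,hash)→46800, (D,merge)→418600, (C,hash)→521800, (B,hash)→1024300, (A,hash)→5046300, (D,nl_idx)→5239600 …(+8); best=46800 via (D,hash)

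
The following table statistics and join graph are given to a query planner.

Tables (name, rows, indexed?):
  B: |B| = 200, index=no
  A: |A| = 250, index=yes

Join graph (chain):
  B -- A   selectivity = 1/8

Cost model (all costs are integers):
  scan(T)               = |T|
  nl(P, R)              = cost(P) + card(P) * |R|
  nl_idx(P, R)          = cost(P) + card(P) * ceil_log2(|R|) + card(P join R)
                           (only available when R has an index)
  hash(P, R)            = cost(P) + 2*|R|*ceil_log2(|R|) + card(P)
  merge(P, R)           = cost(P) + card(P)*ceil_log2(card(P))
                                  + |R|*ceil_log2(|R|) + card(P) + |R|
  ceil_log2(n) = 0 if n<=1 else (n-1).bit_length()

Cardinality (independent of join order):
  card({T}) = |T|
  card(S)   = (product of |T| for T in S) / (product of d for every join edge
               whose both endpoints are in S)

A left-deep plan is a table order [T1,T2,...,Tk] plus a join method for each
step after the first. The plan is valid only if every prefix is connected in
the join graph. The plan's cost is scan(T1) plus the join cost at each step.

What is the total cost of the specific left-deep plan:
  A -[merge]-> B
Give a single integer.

4300

step 1: scan A: cost=250, card=250
step 2: join B via merge
    card(P join B) = 250*200/(8) = 6250
    cost = 250 + 250*8 + 200*8 + 250 + 200 = 4300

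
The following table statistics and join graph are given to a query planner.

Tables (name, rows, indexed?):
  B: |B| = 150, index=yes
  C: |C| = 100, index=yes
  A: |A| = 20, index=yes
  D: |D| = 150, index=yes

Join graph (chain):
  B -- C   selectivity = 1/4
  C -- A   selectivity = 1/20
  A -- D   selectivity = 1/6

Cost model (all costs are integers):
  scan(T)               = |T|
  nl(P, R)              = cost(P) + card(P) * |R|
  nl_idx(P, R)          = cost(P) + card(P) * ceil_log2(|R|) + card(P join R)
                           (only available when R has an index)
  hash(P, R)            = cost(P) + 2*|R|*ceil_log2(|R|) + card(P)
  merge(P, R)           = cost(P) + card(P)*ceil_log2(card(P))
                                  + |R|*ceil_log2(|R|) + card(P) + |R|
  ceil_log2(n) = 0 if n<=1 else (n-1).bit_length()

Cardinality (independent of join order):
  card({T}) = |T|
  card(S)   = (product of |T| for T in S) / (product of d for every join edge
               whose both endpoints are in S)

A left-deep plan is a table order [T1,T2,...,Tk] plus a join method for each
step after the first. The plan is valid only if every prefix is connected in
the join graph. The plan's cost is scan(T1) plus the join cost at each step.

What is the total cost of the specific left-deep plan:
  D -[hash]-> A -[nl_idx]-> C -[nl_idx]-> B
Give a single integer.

120250

step 1: scan D: cost=150, card=150
step 2: join A via hash
    card(P join A) = 150*20/(6) = 500
    cost = 150 + 2*20*5 + 150 = 500
step 3: join C via nl_idx
    card(P join C) = 500*100/(20) = 2500
    cost = 500 + 500*7 + 2500 = 6500
step 4: join B via nl_idx
    card(P join B) = 2500*150/(4) = 93750
    cost = 6500 + 2500*8 + 93750 = 120250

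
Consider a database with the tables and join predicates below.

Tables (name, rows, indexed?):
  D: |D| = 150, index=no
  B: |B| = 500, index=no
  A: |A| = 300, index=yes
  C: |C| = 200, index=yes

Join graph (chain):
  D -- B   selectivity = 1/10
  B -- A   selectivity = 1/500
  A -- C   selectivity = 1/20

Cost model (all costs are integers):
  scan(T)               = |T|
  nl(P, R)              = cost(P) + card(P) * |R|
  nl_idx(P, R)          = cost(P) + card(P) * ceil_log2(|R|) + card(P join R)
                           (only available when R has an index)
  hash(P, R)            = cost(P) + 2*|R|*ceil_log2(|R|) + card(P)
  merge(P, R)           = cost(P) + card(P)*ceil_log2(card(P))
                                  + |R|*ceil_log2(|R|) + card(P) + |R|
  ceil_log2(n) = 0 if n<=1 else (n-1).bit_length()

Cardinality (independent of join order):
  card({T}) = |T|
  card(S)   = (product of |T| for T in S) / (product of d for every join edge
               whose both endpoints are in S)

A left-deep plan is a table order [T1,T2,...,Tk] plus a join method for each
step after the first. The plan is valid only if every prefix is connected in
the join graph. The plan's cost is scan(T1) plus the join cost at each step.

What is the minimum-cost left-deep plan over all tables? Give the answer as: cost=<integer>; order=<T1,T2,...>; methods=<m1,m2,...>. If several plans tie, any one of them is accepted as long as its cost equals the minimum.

Selinger DP (subsets sized 1..n):
  {D}: scan cost=150, card=150
  {B}: scan cost=500, card=500
  {A}: scan cost=300, card=300
  {C}: scan cost=200, card=200
  {BD}: card=7500; try (D,hash)→3400, (B,merge)→6500, (D,merge)→6850, (B,hash)→9300, (B,nl)→75150, (D,nl)→75500; best=3400 via (D,hash)
  {AB}: card=300; try (A,nl_idx)→5300, (A,hash)→6400, (B,merge)→8300, (A,merge)→8500, (B,hash)→9600, (B,nl)→150300 …(+1); best=5300 via (A,nl_idx)
  {AC}: card=3000; try (C,hash)→3800, (A,merge)→5000, (A,nl_idx)→5000, (C,merge)→5100, (C,nl_idx)→5700, (A,hash)→5800 …(+2); best=3800 via (C,hash)
  {ABD}: card=4500; try (D,hash)→8000, (D,merge)→9650, (A,hash)→16300, (D,nl)→50300, (A,nl_idx)→75400, (A,merge)→111400 …(+1); best=8000 via (D,hash)
  {ABC}: card=3000; try (C,hash)→8800, (C,merge)→10100, (C,nl_idx)→10700, (B,hash)→15800, (B,merge)→47800, (C,nl)→65300 …(+1); best=8800 via (C,hash)
  {ABCD}: card=45000; try (D,hash)→14200, (C,hash)→15700, (D,merge)→49150, (C,merge)→72800, (C,nl_idx)→89000, (D,nl)→458800 …(+1); best=14200 via (D,hash)

cost=14200; order=B,A,C,D; methods=nl_idx,hash,hash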